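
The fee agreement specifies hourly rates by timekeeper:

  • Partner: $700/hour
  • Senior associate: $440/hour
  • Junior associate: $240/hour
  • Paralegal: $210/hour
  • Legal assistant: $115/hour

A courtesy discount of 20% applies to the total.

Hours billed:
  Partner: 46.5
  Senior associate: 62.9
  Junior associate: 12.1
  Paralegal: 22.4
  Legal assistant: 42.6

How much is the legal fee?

Partner: 46.5 × $700 = $32,550.00
Senior associate: 62.9 × $440 = $27,676.00
Junior associate: 12.1 × $240 = $2,904.00
Paralegal: 22.4 × $210 = $4,704.00
Legal assistant: 42.6 × $115 = $4,899.00
Subtotal: $72,733.00
Less 20% discount: −$14,546.60
Total: $72,733.00 − $14,546.60 = $58,186.40

$58,186.40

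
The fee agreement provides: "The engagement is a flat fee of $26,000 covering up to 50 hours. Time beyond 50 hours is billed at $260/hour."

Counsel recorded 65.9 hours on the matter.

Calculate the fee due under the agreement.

Flat fee: $26,000.00
Excess hours: 65.9 − 50 = 15.9
Overrun: 15.9 × $260 = $4,134.00
Total: $26,000.00 + $4,134.00 = $30,134.00

$30,134.00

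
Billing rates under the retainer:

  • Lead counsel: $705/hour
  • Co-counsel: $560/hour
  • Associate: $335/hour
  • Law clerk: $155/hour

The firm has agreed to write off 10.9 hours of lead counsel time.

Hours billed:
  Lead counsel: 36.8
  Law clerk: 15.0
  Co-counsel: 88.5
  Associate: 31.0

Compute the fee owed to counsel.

Lead counsel: 36.8 × $705 = $25,944.00
Co-counsel: 88.5 × $560 = $49,560.00
Associate: 31.0 × $335 = $10,385.00
Law clerk: 15.0 × $155 = $2,325.00
Subtotal: $88,214.00
Write-off: 10.9 × $705 = $7,684.50
Total: $88,214.00 − $7,684.50 = $80,529.50

$80,529.50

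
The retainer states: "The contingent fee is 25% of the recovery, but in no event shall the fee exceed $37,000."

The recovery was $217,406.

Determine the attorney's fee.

25% of $217,406 = $54,351.50
That exceeds the $37,000 cap, so the fee is capped at $37,000.

$37,000.00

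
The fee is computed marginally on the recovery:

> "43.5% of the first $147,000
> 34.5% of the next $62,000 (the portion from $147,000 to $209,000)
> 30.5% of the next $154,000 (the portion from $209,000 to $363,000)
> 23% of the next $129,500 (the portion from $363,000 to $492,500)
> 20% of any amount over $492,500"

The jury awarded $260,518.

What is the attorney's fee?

First $147,000 at 43.5% = $63,945.00
Next $62,000 at 34.5% = $21,390.00
Remaining $51,518 at 30.5% = $15,712.99
Fee: $63,945.00 + $21,390.00 + $15,712.99 = $101,047.99

$101,047.99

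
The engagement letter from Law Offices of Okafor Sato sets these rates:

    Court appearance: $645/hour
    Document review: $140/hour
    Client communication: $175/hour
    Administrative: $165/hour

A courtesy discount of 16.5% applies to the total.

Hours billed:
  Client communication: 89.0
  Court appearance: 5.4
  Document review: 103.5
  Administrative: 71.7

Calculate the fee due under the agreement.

$37,891.05

Court appearance: 5.4 × $645 = $3,483.00
Document review: 103.5 × $140 = $14,490.00
Client communication: 89.0 × $175 = $15,575.00
Administrative: 71.7 × $165 = $11,830.50
Subtotal: $45,378.50
Less 16.5% discount: −$7,487.45
Total: $45,378.50 − $7,487.45 = $37,891.05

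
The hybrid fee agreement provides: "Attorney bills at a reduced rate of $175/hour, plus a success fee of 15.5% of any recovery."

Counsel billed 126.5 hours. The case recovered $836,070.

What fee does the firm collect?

Hourly: 126.5 × $175 = $22,137.50
Success fee: 15.5% of $836,070 = $129,590.85
Total: $22,137.50 + $129,590.85 = $151,728.35

$151,728.35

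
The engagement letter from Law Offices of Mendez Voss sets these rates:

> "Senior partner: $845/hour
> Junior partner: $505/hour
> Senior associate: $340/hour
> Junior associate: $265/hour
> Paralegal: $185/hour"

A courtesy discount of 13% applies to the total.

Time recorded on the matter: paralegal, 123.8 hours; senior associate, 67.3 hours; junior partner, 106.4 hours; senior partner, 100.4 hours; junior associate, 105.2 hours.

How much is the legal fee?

Senior partner: 100.4 × $845 = $84,838.00
Junior partner: 106.4 × $505 = $53,732.00
Senior associate: 67.3 × $340 = $22,882.00
Junior associate: 105.2 × $265 = $27,878.00
Paralegal: 123.8 × $185 = $22,903.00
Subtotal: $212,233.00
Less 13% discount: −$27,590.29
Total: $212,233.00 − $27,590.29 = $184,642.71

$184,642.71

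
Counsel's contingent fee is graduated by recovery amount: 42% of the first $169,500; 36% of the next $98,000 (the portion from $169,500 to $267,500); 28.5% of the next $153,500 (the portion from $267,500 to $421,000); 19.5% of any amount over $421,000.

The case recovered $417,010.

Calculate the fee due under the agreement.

First $169,500 at 42% = $71,190.00
Next $98,000 at 36% = $35,280.00
Remaining $149,510 at 28.5% = $42,610.35
Fee: $71,190.00 + $35,280.00 + $42,610.35 = $149,080.35

$149,080.35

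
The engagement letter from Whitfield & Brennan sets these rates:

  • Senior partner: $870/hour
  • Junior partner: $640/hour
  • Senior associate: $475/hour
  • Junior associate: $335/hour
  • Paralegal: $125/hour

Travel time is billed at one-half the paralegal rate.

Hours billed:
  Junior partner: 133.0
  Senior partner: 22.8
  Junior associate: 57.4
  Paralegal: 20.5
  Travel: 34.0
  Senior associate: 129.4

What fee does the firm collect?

$190,337.50

Senior partner: 22.8 × $870 = $19,836.00
Junior partner: 133.0 × $640 = $85,120.00
Senior associate: 129.4 × $475 = $61,465.00
Junior associate: 57.4 × $335 = $19,229.00
Paralegal: 20.5 × $125 = $2,562.50
Subtotal: $19,836.00 + $85,120.00 + $61,465.00 + $19,229.00 + $2,562.50 = $188,212.50
Travel: 34.0 × ($125 ÷ 2) = 34.0 × $62.50 = $2,125.00
Total: $188,212.50 + $2,125.00 = $190,337.50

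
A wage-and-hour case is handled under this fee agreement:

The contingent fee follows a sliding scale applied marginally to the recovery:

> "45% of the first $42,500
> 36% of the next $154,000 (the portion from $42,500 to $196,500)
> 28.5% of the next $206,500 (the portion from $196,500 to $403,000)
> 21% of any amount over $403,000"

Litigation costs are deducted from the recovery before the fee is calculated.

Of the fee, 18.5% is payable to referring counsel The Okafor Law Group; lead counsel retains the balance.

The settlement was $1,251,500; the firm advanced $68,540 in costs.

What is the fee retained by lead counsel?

$242,225.42

Fee base (net of costs): $1,251,500 − $68,540 = $1,182,960
First $42,500 at 45% = $19,125.00
Next $154,000 at 36% = $55,440.00
Next $206,500 at 28.5% = $58,852.50
Remaining $779,960 at 21% = $163,791.60
Fee: $19,125.00 + $55,440.00 + $58,852.50 + $163,791.60 = $297,209.10
Referral share: 18.5% of $297,209.10 = $54,983.68; lead counsel retains $297,209.10 − $54,983.68 = $242,225.42.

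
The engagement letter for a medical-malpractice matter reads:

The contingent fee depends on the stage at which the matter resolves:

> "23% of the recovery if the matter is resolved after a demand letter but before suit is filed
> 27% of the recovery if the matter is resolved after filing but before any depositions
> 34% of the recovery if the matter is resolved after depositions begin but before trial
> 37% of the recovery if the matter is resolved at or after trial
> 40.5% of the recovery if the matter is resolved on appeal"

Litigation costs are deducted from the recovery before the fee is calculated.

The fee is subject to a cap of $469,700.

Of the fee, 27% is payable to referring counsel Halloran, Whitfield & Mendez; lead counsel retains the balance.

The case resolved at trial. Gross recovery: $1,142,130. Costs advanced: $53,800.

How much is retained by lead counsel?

$293,957.93

Fee base (net of costs): $1,142,130 − $53,800 = $1,088,330
The matter resolved at trial, so the 37% rate applies.
$1,088,330 × 37% = $402,682.10
$402,682.10 is under the $469,700 cap.
Referral share: 27% of $402,682.10 = $108,724.17; lead counsel retains $402,682.10 − $108,724.17 = $293,957.93.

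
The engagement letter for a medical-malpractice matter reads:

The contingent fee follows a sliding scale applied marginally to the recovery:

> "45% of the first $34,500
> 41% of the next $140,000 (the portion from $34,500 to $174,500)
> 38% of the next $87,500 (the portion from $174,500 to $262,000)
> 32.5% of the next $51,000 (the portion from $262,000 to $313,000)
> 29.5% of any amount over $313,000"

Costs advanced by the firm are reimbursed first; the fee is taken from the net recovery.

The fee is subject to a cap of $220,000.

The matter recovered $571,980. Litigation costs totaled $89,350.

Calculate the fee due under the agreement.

Fee base (net of costs): $571,980 − $89,350 = $482,630
First $34,500 at 45% = $15,525.00
Next $140,000 at 41% = $57,400.00
Next $87,500 at 38% = $33,250.00
Next $51,000 at 32.5% = $16,575.00
Remaining $169,630 at 29.5% = $50,040.85
Fee: $15,525.00 + $57,400.00 + $33,250.00 + $16,575.00 + $50,040.85 = $172,790.85
$172,790.85 is under the $220,000 cap.

$172,790.85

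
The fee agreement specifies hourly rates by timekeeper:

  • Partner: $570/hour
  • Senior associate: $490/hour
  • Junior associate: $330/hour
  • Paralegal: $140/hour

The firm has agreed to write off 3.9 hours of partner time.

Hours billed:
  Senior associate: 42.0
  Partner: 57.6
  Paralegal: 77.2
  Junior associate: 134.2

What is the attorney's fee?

Partner: 57.6 × $570 = $32,832.00
Senior associate: 42.0 × $490 = $20,580.00
Junior associate: 134.2 × $330 = $44,286.00
Paralegal: 77.2 × $140 = $10,808.00
Subtotal: $108,506.00
Write-off: 3.9 × $570 = $2,223.00
Total: $108,506.00 − $2,223.00 = $106,283.00

$106,283.00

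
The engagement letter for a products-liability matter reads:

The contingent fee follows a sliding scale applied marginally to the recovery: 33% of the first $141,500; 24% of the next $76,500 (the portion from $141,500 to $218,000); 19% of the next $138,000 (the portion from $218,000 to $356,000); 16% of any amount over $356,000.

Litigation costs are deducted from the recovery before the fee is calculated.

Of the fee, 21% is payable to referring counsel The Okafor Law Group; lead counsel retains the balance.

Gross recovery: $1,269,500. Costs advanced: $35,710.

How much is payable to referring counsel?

$48,661.49

Fee base (net of costs): $1,269,500 − $35,710 = $1,233,790
First $141,500 at 33% = $46,695.00
Next $76,500 at 24% = $18,360.00
Next $138,000 at 19% = $26,220.00
Remaining $877,790 at 16% = $140,446.40
Fee: $46,695.00 + $18,360.00 + $26,220.00 + $140,446.40 = $231,721.40
Referral share: 21% of $231,721.40 = $48,661.49; lead counsel retains $231,721.40 − $48,661.49 = $183,059.91.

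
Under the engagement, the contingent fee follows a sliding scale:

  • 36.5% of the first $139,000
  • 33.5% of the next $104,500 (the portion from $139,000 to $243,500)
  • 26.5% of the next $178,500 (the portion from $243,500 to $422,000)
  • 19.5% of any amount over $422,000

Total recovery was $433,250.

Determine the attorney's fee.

First $139,000 at 36.5% = $50,735.00
Next $104,500 at 33.5% = $35,007.50
Next $178,500 at 26.5% = $47,302.50
Remaining $11,250 at 19.5% = $2,193.75
Fee: $50,735.00 + $35,007.50 + $47,302.50 + $2,193.75 = $135,238.75

$135,238.75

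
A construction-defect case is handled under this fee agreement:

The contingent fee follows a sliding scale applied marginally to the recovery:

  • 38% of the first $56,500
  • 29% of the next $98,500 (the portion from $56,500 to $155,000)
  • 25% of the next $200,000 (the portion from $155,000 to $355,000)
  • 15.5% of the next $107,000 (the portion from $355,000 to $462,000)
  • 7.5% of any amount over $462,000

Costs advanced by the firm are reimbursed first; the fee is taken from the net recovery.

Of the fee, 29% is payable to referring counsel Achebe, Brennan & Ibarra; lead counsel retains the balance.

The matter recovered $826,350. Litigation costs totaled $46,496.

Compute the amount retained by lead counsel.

$99,725.93

Fee base (net of costs): $826,350 − $46,496 = $779,854
First $56,500 at 38% = $21,470.00
Next $98,500 at 29% = $28,565.00
Next $200,000 at 25% = $50,000.00
Next $107,000 at 15.5% = $16,585.00
Remaining $317,854 at 7.5% = $23,839.05
Fee: $21,470.00 + $28,565.00 + $50,000.00 + $16,585.00 + $23,839.05 = $140,459.05
Referral share: 29% of $140,459.05 = $40,733.12; lead counsel retains $140,459.05 − $40,733.12 = $99,725.93.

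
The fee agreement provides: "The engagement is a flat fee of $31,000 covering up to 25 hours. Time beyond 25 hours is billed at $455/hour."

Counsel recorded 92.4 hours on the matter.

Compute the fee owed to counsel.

$61,667.00

Flat fee: $31,000.00
Excess hours: 92.4 − 25 = 67.4
Overrun: 67.4 × $455 = $30,667.00
Total: $31,000.00 + $30,667.00 = $61,667.00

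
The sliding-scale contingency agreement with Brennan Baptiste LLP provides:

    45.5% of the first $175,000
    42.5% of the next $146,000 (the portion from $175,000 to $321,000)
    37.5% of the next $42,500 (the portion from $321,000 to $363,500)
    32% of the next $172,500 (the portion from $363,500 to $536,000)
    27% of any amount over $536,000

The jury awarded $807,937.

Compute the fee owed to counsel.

First $175,000 at 45.5% = $79,625.00
Next $146,000 at 42.5% = $62,050.00
Next $42,500 at 37.5% = $15,937.50
Next $172,500 at 32% = $55,200.00
Remaining $271,937 at 27% = $73,422.99
Fee: $79,625.00 + $62,050.00 + $15,937.50 + $55,200.00 + $73,422.99 = $286,235.49

$286,235.49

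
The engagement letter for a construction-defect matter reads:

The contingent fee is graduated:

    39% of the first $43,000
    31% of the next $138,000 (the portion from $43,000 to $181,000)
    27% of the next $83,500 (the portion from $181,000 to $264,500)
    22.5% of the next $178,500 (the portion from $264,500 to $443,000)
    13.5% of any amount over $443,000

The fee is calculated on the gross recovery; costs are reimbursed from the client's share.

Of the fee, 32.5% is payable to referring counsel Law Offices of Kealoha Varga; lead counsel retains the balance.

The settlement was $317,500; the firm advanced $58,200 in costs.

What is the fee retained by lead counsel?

Fee base is the gross recovery, $317,500; costs are reimbursed separately.
First $43,000 at 39% = $16,770.00
Next $138,000 at 31% = $42,780.00
Next $83,500 at 27% = $22,545.00
Remaining $53,000 at 22.5% = $11,925.00
Fee: $16,770.00 + $42,780.00 + $22,545.00 + $11,925.00 = $94,020.00
Referral share: 32.5% of $94,020.00 = $30,556.50; lead counsel retains $94,020.00 − $30,556.50 = $63,463.50.

$63,463.50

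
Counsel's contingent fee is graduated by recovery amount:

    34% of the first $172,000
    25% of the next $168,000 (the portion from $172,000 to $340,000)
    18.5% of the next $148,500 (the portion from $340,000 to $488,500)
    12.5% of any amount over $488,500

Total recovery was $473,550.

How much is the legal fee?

First $172,000 at 34% = $58,480.00
Next $168,000 at 25% = $42,000.00
Remaining $133,550 at 18.5% = $24,706.75
Fee: $58,480.00 + $42,000.00 + $24,706.75 = $125,186.75

$125,186.75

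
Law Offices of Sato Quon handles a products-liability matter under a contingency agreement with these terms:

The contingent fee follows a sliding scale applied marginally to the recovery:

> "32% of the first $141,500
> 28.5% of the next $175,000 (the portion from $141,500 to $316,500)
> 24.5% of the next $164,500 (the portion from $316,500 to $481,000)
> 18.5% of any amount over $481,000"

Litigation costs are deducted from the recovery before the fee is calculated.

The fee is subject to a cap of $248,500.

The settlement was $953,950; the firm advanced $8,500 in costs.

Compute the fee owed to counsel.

$221,380.75

Fee base (net of costs): $953,950 − $8,500 = $945,450
First $141,500 at 32% = $45,280.00
Next $175,000 at 28.5% = $49,875.00
Next $164,500 at 24.5% = $40,302.50
Remaining $464,450 at 18.5% = $85,923.25
Fee: $45,280.00 + $49,875.00 + $40,302.50 + $85,923.25 = $221,380.75
$221,380.75 is under the $248,500 cap.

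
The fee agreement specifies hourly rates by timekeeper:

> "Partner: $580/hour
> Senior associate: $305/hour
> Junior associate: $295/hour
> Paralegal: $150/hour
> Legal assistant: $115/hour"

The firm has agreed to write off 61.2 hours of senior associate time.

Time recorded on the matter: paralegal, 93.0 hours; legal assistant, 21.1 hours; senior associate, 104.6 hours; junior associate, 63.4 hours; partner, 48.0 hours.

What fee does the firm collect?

$76,156.50

Partner: 48.0 × $580 = $27,840.00
Senior associate: 104.6 × $305 = $31,903.00
Junior associate: 63.4 × $295 = $18,703.00
Paralegal: 93.0 × $150 = $13,950.00
Legal assistant: 21.1 × $115 = $2,426.50
Subtotal: $94,822.50
Write-off: 61.2 × $305 = $18,666.00
Total: $94,822.50 − $18,666.00 = $76,156.50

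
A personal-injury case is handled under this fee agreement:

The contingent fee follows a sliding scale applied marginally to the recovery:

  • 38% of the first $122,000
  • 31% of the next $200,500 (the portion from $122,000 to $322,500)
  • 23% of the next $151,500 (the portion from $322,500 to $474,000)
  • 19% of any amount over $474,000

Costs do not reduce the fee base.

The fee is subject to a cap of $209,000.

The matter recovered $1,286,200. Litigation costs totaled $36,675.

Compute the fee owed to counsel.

Fee base is the gross recovery, $1,286,200; costs are reimbursed separately.
First $122,000 at 38% = $46,360.00
Next $200,500 at 31% = $62,155.00
Next $151,500 at 23% = $34,845.00
Remaining $812,200 at 19% = $154,318.00
Fee: $46,360.00 + $62,155.00 + $34,845.00 + $154,318.00 = $297,678.00
$297,678.00 exceeds the $209,000 cap, so the fee is capped at $209,000.00.

$209,000.00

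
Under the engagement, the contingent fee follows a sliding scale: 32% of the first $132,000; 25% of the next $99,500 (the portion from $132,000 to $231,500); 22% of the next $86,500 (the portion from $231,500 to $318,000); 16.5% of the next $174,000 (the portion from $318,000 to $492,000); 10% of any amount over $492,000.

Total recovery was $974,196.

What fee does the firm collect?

$163,074.60

First $132,000 at 32% = $42,240.00
Next $99,500 at 25% = $24,875.00
Next $86,500 at 22% = $19,030.00
Next $174,000 at 16.5% = $28,710.00
Remaining $482,196 at 10% = $48,219.60
Fee: $42,240.00 + $24,875.00 + $19,030.00 + $28,710.00 + $48,219.60 = $163,074.60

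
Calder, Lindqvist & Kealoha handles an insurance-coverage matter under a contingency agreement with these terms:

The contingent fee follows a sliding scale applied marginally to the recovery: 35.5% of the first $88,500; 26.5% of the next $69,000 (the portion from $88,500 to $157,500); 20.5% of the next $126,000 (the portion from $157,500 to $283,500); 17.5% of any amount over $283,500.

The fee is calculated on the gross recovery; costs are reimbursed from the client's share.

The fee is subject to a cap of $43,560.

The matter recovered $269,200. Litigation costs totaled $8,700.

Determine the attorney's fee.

Fee base is the gross recovery, $269,200; costs are reimbursed separately.
First $88,500 at 35.5% = $31,417.50
Next $69,000 at 26.5% = $18,285.00
Remaining $111,700 at 20.5% = $22,898.50
Fee: $31,417.50 + $18,285.00 + $22,898.50 = $72,601.00
$72,601.00 exceeds the $43,560 cap, so the fee is capped at $43,560.00.

$43,560.00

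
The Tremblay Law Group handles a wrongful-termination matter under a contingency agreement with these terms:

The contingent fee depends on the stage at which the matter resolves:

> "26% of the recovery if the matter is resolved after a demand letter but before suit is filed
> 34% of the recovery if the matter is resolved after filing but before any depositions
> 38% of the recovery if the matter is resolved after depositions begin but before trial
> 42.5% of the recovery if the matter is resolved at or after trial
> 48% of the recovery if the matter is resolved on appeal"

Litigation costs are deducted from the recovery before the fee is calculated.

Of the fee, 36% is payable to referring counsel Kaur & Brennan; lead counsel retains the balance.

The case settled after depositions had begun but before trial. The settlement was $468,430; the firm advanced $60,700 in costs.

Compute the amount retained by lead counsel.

$99,159.94

Fee base (net of costs): $468,430 − $60,700 = $407,730
The matter settled after depositions had begun but before trial, so the 38% rate applies.
$407,730 × 38% = $154,937.40
Referral share: 36% of $154,937.40 = $55,777.46; lead counsel retains $154,937.40 − $55,777.46 = $99,159.94.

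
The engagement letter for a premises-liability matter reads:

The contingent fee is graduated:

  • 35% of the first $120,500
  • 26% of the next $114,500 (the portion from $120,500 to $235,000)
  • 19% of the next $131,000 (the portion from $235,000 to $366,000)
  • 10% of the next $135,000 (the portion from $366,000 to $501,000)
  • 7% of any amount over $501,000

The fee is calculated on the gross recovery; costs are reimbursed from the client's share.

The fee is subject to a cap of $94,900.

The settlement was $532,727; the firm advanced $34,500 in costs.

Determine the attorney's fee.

Fee base is the gross recovery, $532,727; costs are reimbursed separately.
First $120,500 at 35% = $42,175.00
Next $114,500 at 26% = $29,770.00
Next $131,000 at 19% = $24,890.00
Next $135,000 at 10% = $13,500.00
Remaining $31,727 at 7% = $2,220.89
Fee: $42,175.00 + $29,770.00 + $24,890.00 + $13,500.00 + $2,220.89 = $112,555.89
$112,555.89 exceeds the $94,900 cap, so the fee is capped at $94,900.00.

$94,900.00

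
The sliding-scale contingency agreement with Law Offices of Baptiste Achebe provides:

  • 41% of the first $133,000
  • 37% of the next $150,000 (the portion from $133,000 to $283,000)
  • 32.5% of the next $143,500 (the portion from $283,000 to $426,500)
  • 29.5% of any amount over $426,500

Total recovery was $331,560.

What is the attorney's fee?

First $133,000 at 41% = $54,530.00
Next $150,000 at 37% = $55,500.00
Remaining $48,560 at 32.5% = $15,782.00
Fee: $54,530.00 + $55,500.00 + $15,782.00 = $125,812.00

$125,812.00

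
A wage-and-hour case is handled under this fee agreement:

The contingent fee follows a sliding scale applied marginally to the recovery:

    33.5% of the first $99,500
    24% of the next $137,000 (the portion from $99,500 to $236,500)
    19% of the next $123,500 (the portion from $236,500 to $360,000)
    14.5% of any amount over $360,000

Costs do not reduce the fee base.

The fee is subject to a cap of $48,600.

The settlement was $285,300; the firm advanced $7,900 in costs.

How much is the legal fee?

Fee base is the gross recovery, $285,300; costs are reimbursed separately.
First $99,500 at 33.5% = $33,332.50
Next $137,000 at 24% = $32,880.00
Remaining $48,800 at 19% = $9,272.00
Fee: $33,332.50 + $32,880.00 + $9,272.00 = $75,484.50
$75,484.50 exceeds the $48,600 cap, so the fee is capped at $48,600.00.

$48,600.00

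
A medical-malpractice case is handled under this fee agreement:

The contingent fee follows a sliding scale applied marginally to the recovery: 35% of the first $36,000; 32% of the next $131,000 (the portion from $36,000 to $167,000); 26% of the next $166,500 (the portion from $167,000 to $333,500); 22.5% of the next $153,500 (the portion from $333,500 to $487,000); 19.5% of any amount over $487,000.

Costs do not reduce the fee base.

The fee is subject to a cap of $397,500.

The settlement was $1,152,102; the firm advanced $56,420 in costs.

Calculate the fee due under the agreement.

Fee base is the gross recovery, $1,152,102; costs are reimbursed separately.
First $36,000 at 35% = $12,600.00
Next $131,000 at 32% = $41,920.00
Next $166,500 at 26% = $43,290.00
Next $153,500 at 22.5% = $34,537.50
Remaining $665,102 at 19.5% = $129,694.89
Fee: $12,600.00 + $41,920.00 + $43,290.00 + $34,537.50 + $129,694.89 = $262,042.39
$262,042.39 is under the $397,500 cap.

$262,042.39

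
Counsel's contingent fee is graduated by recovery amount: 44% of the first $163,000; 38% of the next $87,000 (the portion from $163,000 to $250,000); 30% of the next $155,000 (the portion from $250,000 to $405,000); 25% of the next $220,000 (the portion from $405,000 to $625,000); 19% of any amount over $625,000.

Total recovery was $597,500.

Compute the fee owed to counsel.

$199,405.00

First $163,000 at 44% = $71,720.00
Next $87,000 at 38% = $33,060.00
Next $155,000 at 30% = $46,500.00
Remaining $192,500 at 25% = $48,125.00
Fee: $71,720.00 + $33,060.00 + $46,500.00 + $48,125.00 = $199,405.00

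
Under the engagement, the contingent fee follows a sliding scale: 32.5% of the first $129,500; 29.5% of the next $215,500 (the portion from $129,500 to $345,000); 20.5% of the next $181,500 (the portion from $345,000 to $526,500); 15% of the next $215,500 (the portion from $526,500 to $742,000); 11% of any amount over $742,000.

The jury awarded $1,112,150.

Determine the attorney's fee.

First $129,500 at 32.5% = $42,087.50
Next $215,500 at 29.5% = $63,572.50
Next $181,500 at 20.5% = $37,207.50
Next $215,500 at 15% = $32,325.00
Remaining $370,150 at 11% = $40,716.50
Fee: $42,087.50 + $63,572.50 + $37,207.50 + $32,325.00 + $40,716.50 = $215,909.00

$215,909.00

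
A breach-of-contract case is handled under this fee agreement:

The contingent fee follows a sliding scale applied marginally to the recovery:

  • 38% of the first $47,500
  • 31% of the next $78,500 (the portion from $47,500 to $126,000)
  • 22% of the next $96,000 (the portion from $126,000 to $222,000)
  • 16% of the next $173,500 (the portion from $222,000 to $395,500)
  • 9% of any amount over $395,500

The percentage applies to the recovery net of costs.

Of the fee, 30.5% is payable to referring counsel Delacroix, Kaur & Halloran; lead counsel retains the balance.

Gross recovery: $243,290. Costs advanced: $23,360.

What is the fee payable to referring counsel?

$19,230.13

Fee base (net of costs): $243,290 − $23,360 = $219,930
First $47,500 at 38% = $18,050.00
Next $78,500 at 31% = $24,335.00
Remaining $93,930 at 22% = $20,664.60
Fee: $18,050.00 + $24,335.00 + $20,664.60 = $63,049.60
Referral share: 30.5% of $63,049.60 = $19,230.13; lead counsel retains $63,049.60 − $19,230.13 = $43,819.47.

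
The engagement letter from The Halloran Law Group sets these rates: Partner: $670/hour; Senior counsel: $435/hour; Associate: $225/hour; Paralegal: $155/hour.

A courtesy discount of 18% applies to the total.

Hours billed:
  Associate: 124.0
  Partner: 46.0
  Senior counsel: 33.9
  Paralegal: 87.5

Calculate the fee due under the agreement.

$71,363.78

Partner: 46.0 × $670 = $30,820.00
Senior counsel: 33.9 × $435 = $14,746.50
Associate: 124.0 × $225 = $27,900.00
Paralegal: 87.5 × $155 = $13,562.50
Subtotal: $87,029.00
Less 18% discount: −$15,665.22
Total: $87,029.00 − $15,665.22 = $71,363.78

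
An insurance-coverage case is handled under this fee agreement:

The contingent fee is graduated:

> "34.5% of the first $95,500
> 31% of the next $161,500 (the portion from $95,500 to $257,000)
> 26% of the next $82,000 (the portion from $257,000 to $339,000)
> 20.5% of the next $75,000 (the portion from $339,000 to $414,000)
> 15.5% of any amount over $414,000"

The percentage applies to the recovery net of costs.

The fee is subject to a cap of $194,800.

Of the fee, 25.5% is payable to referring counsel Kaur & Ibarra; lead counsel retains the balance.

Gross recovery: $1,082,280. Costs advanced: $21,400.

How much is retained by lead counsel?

$145,126.00

Fee base (net of costs): $1,082,280 − $21,400 = $1,060,880
First $95,500 at 34.5% = $32,947.50
Next $161,500 at 31% = $50,065.00
Next $82,000 at 26% = $21,320.00
Next $75,000 at 20.5% = $15,375.00
Remaining $646,880 at 15.5% = $100,266.40
Fee: $32,947.50 + $50,065.00 + $21,320.00 + $15,375.00 + $100,266.40 = $219,973.90
$219,973.90 exceeds the $194,800 cap, so the fee is capped at $194,800.00.
Referral share: 25.5% of $194,800.00 = $49,674.00; lead counsel retains $194,800.00 − $49,674.00 = $145,126.00.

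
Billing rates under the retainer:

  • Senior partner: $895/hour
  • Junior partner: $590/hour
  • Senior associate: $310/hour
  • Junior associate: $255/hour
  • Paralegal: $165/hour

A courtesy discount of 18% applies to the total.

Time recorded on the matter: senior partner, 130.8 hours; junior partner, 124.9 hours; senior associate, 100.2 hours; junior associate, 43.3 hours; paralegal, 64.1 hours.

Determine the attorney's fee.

$199,618.34

Senior partner: 130.8 × $895 = $117,066.00
Junior partner: 124.9 × $590 = $73,691.00
Senior associate: 100.2 × $310 = $31,062.00
Junior associate: 43.3 × $255 = $11,041.50
Paralegal: 64.1 × $165 = $10,576.50
Subtotal: $243,437.00
Less 18% discount: −$43,818.66
Total: $243,437.00 − $43,818.66 = $199,618.34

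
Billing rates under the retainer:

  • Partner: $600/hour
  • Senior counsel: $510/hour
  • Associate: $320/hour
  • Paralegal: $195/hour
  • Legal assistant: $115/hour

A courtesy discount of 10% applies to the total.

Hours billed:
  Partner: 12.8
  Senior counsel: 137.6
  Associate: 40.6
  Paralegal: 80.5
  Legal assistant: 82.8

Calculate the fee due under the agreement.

Partner: 12.8 × $600 = $7,680.00
Senior counsel: 137.6 × $510 = $70,176.00
Associate: 40.6 × $320 = $12,992.00
Paralegal: 80.5 × $195 = $15,697.50
Legal assistant: 82.8 × $115 = $9,522.00
Subtotal: $116,067.50
Less 10% discount: −$11,606.75
Total: $116,067.50 − $11,606.75 = $104,460.75

$104,460.75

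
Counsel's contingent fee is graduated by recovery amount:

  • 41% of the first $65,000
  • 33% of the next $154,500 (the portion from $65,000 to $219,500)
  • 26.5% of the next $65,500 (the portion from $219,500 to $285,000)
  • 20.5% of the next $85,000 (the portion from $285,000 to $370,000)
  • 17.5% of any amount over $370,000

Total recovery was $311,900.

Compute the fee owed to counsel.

$100,507.00

First $65,000 at 41% = $26,650.00
Next $154,500 at 33% = $50,985.00
Next $65,500 at 26.5% = $17,357.50
Remaining $26,900 at 20.5% = $5,514.50
Fee: $26,650.00 + $50,985.00 + $17,357.50 + $5,514.50 = $100,507.00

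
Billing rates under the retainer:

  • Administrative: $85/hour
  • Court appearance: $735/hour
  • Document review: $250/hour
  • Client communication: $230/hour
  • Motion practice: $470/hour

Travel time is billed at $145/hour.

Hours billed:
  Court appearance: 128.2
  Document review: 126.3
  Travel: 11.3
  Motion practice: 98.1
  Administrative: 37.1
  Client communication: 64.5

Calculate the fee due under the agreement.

$191,536.00

Administrative: 37.1 × $85 = $3,153.50
Court appearance: 128.2 × $735 = $94,227.00
Document review: 126.3 × $250 = $31,575.00
Client communication: 64.5 × $230 = $14,835.00
Motion practice: 98.1 × $470 = $46,107.00
Subtotal: $3,153.50 + $94,227.00 + $31,575.00 + $14,835.00 + $46,107.00 = $189,897.50
Travel: 11.3 × $145 = $1,638.50
Total: $189,897.50 + $1,638.50 = $191,536.00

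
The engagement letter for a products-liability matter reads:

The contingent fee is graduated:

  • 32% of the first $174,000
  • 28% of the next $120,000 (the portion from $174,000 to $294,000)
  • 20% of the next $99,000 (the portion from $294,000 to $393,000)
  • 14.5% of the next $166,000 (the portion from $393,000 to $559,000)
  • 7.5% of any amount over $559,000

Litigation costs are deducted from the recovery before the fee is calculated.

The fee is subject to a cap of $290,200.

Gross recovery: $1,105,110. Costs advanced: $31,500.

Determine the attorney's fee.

$171,745.75

Fee base (net of costs): $1,105,110 − $31,500 = $1,073,610
First $174,000 at 32% = $55,680.00
Next $120,000 at 28% = $33,600.00
Next $99,000 at 20% = $19,800.00
Next $166,000 at 14.5% = $24,070.00
Remaining $514,610 at 7.5% = $38,595.75
Fee: $55,680.00 + $33,600.00 + $19,800.00 + $24,070.00 + $38,595.75 = $171,745.75
$171,745.75 is under the $290,200 cap.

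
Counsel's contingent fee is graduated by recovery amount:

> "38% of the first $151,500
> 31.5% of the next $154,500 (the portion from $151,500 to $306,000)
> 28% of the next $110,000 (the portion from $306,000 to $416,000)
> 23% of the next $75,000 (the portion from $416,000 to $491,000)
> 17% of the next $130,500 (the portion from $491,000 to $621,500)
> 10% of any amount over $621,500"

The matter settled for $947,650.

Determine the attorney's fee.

$209,087.50

First $151,500 at 38% = $57,570.00
Next $154,500 at 31.5% = $48,667.50
Next $110,000 at 28% = $30,800.00
Next $75,000 at 23% = $17,250.00
Next $130,500 at 17% = $22,185.00
Remaining $326,150 at 10% = $32,615.00
Fee: $57,570.00 + $48,667.50 + $30,800.00 + $17,250.00 + $22,185.00 + $32,615.00 = $209,087.50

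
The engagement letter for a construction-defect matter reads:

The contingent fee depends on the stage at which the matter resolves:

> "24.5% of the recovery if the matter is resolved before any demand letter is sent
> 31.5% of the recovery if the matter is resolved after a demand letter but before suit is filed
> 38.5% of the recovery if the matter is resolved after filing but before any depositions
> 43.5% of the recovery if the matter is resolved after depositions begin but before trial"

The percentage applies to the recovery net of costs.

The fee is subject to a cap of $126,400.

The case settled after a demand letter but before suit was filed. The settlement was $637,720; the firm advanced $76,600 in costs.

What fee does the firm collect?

$126,400.00

Fee base (net of costs): $637,720 − $76,600 = $561,120
The matter settled after a demand letter but before suit was filed, so the 31.5% rate applies.
$561,120 × 31.5% = $176,752.80
$176,752.80 exceeds the $126,400 cap, so the fee is capped at $126,400.00.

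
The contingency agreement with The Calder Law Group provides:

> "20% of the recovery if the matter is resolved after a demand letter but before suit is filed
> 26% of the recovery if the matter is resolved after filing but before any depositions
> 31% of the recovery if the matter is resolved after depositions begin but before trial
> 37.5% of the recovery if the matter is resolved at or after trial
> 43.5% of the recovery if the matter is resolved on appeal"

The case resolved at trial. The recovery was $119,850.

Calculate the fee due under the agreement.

The matter resolved at trial, so the 37.5% rate applies.
$119,850 × 37.5% = $44,943.75

$44,943.75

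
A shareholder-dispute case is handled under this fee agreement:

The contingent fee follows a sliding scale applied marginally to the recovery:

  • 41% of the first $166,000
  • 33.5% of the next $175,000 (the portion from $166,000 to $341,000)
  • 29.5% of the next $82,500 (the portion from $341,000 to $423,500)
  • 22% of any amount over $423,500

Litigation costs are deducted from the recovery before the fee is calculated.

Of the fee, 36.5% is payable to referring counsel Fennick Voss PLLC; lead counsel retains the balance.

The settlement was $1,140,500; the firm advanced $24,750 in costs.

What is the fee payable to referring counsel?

$110,710.89

Fee base (net of costs): $1,140,500 − $24,750 = $1,115,750
First $166,000 at 41% = $68,060.00
Next $175,000 at 33.5% = $58,625.00
Next $82,500 at 29.5% = $24,337.50
Remaining $692,250 at 22% = $152,295.00
Fee: $68,060.00 + $58,625.00 + $24,337.50 + $152,295.00 = $303,317.50
Referral share: 36.5% of $303,317.50 = $110,710.89; lead counsel retains $303,317.50 − $110,710.89 = $192,606.61.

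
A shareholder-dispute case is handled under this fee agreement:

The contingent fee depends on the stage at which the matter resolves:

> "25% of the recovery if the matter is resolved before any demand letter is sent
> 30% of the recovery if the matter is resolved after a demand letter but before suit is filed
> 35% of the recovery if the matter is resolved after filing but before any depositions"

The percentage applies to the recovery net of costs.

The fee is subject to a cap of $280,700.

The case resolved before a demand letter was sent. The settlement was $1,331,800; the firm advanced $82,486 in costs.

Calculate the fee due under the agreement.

Fee base (net of costs): $1,331,800 − $82,486 = $1,249,314
The matter resolved before a demand letter was sent, so the 25% rate applies.
$1,249,314 × 25% = $312,328.50
$312,328.50 exceeds the $280,700 cap, so the fee is capped at $280,700.00.

$280,700.00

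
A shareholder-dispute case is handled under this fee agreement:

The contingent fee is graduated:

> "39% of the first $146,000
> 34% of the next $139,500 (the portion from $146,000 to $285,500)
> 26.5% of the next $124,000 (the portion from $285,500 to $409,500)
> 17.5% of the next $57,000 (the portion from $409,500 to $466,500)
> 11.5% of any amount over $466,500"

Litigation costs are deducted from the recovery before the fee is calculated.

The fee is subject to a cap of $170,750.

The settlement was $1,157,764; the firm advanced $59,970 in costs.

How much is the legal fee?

$170,750.00

Fee base (net of costs): $1,157,764 − $59,970 = $1,097,794
First $146,000 at 39% = $56,940.00
Next $139,500 at 34% = $47,430.00
Next $124,000 at 26.5% = $32,860.00
Next $57,000 at 17.5% = $9,975.00
Remaining $631,294 at 11.5% = $72,598.81
Fee: $56,940.00 + $47,430.00 + $32,860.00 + $9,975.00 + $72,598.81 = $219,803.81
$219,803.81 exceeds the $170,750 cap, so the fee is capped at $170,750.00.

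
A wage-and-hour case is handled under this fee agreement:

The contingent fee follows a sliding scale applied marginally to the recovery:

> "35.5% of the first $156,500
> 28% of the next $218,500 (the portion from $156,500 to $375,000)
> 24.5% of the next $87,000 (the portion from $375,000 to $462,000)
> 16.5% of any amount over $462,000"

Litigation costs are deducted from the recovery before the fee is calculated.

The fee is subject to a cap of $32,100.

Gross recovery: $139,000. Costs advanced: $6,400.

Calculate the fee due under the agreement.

$32,100.00

Fee base (net of costs): $139,000 − $6,400 = $132,600
First $132,600 at 35.5% = $47,073.00
$47,073.00 exceeds the $32,100 cap, so the fee is capped at $32,100.00.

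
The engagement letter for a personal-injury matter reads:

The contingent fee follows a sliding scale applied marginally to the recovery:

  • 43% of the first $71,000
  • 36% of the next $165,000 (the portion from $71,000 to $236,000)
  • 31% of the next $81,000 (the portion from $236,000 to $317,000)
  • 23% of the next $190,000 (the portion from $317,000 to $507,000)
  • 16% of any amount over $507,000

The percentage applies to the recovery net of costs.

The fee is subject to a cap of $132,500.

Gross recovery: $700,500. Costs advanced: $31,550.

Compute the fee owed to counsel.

Fee base (net of costs): $700,500 − $31,550 = $668,950
First $71,000 at 43% = $30,530.00
Next $165,000 at 36% = $59,400.00
Next $81,000 at 31% = $25,110.00
Next $190,000 at 23% = $43,700.00
Remaining $161,950 at 16% = $25,912.00
Fee: $30,530.00 + $59,400.00 + $25,110.00 + $43,700.00 + $25,912.00 = $184,652.00
$184,652.00 exceeds the $132,500 cap, so the fee is capped at $132,500.00.

$132,500.00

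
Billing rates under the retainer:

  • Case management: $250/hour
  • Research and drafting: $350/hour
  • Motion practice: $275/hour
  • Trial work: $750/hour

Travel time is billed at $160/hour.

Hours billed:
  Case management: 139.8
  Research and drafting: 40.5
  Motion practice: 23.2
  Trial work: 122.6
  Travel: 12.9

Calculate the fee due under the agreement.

Case management: 139.8 × $250 = $34,950.00
Research and drafting: 40.5 × $350 = $14,175.00
Motion practice: 23.2 × $275 = $6,380.00
Trial work: 122.6 × $750 = $91,950.00
Subtotal: $34,950.00 + $14,175.00 + $6,380.00 + $91,950.00 = $147,455.00
Travel: 12.9 × $160 = $2,064.00
Total: $147,455.00 + $2,064.00 = $149,519.00

$149,519.00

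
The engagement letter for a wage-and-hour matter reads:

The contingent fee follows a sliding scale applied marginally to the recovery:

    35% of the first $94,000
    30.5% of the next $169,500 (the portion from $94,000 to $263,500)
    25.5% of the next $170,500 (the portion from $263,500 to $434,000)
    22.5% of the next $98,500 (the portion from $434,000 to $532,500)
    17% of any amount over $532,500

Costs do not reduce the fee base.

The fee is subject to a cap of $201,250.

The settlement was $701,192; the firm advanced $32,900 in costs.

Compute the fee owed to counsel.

Fee base is the gross recovery, $701,192; costs are reimbursed separately.
First $94,000 at 35% = $32,900.00
Next $169,500 at 30.5% = $51,697.50
Next $170,500 at 25.5% = $43,477.50
Next $98,500 at 22.5% = $22,162.50
Remaining $168,692 at 17% = $28,677.64
Fee: $32,900.00 + $51,697.50 + $43,477.50 + $22,162.50 + $28,677.64 = $178,915.14
$178,915.14 is under the $201,250 cap.

$178,915.14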